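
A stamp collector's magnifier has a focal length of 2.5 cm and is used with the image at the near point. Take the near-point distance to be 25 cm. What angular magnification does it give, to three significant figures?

11.0

M = 1 + D/f = 1 + 25/2.5 = 11.000.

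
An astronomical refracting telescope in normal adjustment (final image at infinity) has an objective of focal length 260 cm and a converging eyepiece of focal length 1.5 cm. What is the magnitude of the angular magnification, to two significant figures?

|M| = f_obj/|f_eye| = 260/1.5 = 173.333.

170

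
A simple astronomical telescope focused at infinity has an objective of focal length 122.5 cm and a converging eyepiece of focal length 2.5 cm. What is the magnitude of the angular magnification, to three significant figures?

49.0

|M| = f_obj/|f_eye| = 122.5/2.5 = 49.000.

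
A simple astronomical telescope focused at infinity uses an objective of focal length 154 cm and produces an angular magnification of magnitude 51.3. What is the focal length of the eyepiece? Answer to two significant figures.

3.0 cm

|M| = f_obj/f_eye, so f_eye = f_obj/|M| = 154/51.3 = 3.002 cm.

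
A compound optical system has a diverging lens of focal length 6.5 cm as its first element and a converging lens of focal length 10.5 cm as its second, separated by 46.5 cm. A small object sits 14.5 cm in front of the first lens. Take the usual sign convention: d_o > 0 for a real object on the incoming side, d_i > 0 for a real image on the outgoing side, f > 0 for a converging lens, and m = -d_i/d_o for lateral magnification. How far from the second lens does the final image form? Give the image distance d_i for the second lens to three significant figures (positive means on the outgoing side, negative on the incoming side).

13.2 cm

Applying the thin-lens equation to the first lens, 1/(-6.5) = 1/14.5 + 1/d_i1, which gives d_i1 = -4.488 cm.
The intermediate image is virtual, 4.488 cm to the left of lens 1, so d_o2 = L - d_i1 = 46.5 - (-4.488) = 50.988 cm.
Applying the thin-lens equation again with f_2 = 10.5 cm and d_o2 = 50.988 cm gives d_i2 = 13.223 cm.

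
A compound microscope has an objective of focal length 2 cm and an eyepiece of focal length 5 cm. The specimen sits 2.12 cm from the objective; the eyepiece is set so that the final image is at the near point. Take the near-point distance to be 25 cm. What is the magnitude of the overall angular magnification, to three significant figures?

100

Objective: 1/d_i = 1/f_obj - 1/d_o = 1/2 - 1/2.12 = 0.02830 cm^-1, so d_i = 35.333 cm.
m_obj = -d_i/d_o = -35.333/2.12 = -16.667.
Eyepiece angular magnification (image at near point): M_eye = 1 + D/f_e = 1 + 25/5 = 6.000.
Overall M = m_obj x M_eye = (-16.667)(6.000) = -100.00.
|M| = 100.00.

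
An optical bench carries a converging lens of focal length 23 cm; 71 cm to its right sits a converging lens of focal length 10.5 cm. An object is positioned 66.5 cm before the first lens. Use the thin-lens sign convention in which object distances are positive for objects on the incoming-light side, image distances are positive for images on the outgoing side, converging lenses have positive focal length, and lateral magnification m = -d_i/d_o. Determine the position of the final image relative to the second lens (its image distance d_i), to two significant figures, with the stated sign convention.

15 cm

First lens: d_i1 = 1/(1/23 - 1/66.5) = 35.161 cm.
The intermediate image is 35.161 cm to the right of lens 1, so d_o2 = L - d_i1 = 71 - 35.161 = 35.839 cm.
Second lens: d_i2 = 1/(1/10.5 - 1/(35.839)) = 14.851 cm.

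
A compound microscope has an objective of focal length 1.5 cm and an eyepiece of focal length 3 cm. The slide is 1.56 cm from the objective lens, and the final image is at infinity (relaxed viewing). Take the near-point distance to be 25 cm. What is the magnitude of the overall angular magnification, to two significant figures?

210

Objective: 1/d_i = 1/f_obj - 1/d_o = 1/1.5 - 1/1.56 = 0.02564 cm^-1, so d_i = 39.000 cm.
m_obj = -d_i/d_o = -39.000/1.56 = -25.000.
Eyepiece angular magnification (image at infinity): M_eye = D/f_e = 25/3 = 8.333.
Overall M = m_obj x M_eye = (-25.000)(8.333) = -208.33.
|M| = 208.33.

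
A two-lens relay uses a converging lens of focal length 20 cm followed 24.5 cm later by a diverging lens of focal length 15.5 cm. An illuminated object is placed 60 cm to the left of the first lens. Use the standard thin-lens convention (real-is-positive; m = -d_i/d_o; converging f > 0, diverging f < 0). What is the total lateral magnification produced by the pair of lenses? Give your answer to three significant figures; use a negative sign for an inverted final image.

Lens 1: 1/d_i1 = 1/f_1 - 1/d_o1 = 1/20 - 1/60 = 0.03333 cm^-1, so d_i1 = 30.000 cm.
m_1 = -(30.000)/60 = -0.5000.
This image would form 30.000 cm past lens 1, i.e. 5.500 cm beyond lens 2, so it is a virtual object for lens 2: d_o2 = 24.5 - 30.000 = -5.500 cm.
Lens 2: 1/d_i2 = 1/f_2 - 1/d_o2 = 1/(-15.5) - 1/(-5.500) = 0.11730 cm^-1, so d_i2 = 8.525 cm.
m_2 = -(8.525)/(-5.500) = 1.5500.
Total m = m_1 x m_2 = (-0.5000)(1.5500) = -0.7750.

-0.775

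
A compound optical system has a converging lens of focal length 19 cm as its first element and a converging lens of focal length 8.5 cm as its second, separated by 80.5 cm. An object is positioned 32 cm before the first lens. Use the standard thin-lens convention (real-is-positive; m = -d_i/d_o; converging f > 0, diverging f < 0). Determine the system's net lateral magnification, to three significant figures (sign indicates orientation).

Lens 1: 1/d_i1 = 1/f_1 - 1/d_o1 = 1/19 - 1/32 = 0.02138 cm^-1, so d_i1 = 46.769 cm.
m_1 = -(46.769)/32 = -1.4615.
That image sits 33.731 cm in front of the second lens, so d_o2 = 33.731 cm.
Lens 2: 1/d_i2 = 1/f_2 - 1/d_o2 = 1/8.5 - 1/(33.731) = 0.08800 cm^-1, so d_i2 = 11.364 cm.
m_2 = -(11.364)/(33.731) = -0.3369.
The system's lateral magnification is m_1 m_2 = (-1.4615)(-0.3369) = 0.4924.

0.492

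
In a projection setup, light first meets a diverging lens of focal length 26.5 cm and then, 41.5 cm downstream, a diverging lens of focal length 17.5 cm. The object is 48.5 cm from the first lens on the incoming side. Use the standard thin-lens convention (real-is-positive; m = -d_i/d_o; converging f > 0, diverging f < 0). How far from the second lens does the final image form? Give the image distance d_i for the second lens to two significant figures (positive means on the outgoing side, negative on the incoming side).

First lens: d_i1 = 1/(1/(-26.5) - 1/48.5) = -17.137 cm.
With d_i1 < 0 the first image is virtual and lies on the object side; the object distance for lens 2 is d_o2 = 41.5 - (-17.137) = 58.637 cm.
Second lens: d_i2 = 1/(1/(-17.5) - 1/(58.637)) = -13.478 cm.

-13 cm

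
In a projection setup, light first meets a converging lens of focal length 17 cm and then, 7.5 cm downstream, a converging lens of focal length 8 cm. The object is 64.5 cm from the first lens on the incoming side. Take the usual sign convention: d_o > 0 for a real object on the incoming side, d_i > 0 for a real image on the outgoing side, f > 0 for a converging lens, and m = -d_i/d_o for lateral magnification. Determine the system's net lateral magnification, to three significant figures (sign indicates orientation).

Lens 1: 1/d_i1 = 1/f_1 - 1/d_o1 = 1/17 - 1/64.5 = 0.04332 cm^-1, so d_i1 = 23.084 cm.
m_1 = -(23.084)/64.5 = -0.3579.
Since 23.084 cm > 7.5 cm, the first image lies past the second lens and serves as a virtual object: d_o2 = L - d_i1 = -15.584 cm.
Lens 2: 1/d_i2 = 1/f_2 - 1/d_o2 = 1/8 - 1/(-15.584) = 0.18917 cm^-1, so d_i2 = 5.286 cm.
m_2 = -(5.286)/(-15.584) = 0.3392.
The system's lateral magnification is m_1 m_2 = (-0.3579)(0.3392) = -0.1214.

-0.121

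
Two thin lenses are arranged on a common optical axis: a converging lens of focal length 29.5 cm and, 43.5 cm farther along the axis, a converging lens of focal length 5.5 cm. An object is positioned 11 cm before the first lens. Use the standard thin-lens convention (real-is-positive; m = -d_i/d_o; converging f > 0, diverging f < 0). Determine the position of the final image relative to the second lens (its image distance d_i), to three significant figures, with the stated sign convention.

Lens 1: 1/d_i1 = 1/f_1 - 1/d_o1 = 1/29.5 - 1/11 = -0.05701 cm^-1, so d_i1 = -17.541 cm.
The intermediate image is virtual, 17.541 cm to the left of lens 1, so d_o2 = L - d_i1 = 43.5 - (-17.541) = 61.041 cm.
Lens 2: 1/d_i2 = 1/f_2 - 1/d_o2 = 1/5.5 - 1/(61.041) = 0.16544 cm^-1, so d_i2 = 6.045 cm.

6.04 cm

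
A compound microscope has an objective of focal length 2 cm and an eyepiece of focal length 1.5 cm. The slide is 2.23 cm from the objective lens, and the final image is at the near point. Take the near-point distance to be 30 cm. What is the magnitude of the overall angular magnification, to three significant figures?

183

Objective: 1/d_i = 1/f_obj - 1/d_o = 1/2 - 1/2.23 = 0.05157 cm^-1, so d_i = 19.391 cm.
m_obj = -d_i/d_o = -19.391/2.23 = -8.696.
Eyepiece angular magnification (image at near point): M_eye = 1 + D/f_e = 1 + 30/1.5 = 21.000.
Overall M = m_obj x M_eye = (-8.696)(21.000) = -182.61.
|M| = 182.61.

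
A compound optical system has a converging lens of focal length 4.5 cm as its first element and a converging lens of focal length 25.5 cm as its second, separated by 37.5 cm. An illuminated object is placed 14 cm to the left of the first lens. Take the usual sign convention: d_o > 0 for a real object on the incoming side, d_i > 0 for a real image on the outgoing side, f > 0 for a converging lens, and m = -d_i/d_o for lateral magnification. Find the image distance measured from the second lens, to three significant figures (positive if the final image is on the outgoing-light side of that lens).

Lens 1: 1/d_i1 = 1/f_1 - 1/d_o1 = 1/4.5 - 1/14 = 0.15079 cm^-1, so d_i1 = 6.632 cm.
The intermediate image is 6.632 cm to the right of lens 1, so d_o2 = L - d_i1 = 37.5 - 6.632 = 30.868 cm.
Lens 2: 1/d_i2 = 1/f_2 - 1/d_o2 = 1/25.5 - 1/(30.868) = 0.00682 cm^-1, so d_i2 = 146.625 cm.

147 cm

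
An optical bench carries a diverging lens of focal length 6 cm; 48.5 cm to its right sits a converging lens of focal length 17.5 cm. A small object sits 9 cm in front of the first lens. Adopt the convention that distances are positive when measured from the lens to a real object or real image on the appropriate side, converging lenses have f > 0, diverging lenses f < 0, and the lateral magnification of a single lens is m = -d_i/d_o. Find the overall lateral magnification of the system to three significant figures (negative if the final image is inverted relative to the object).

-0.202

First lens: d_i1 = 1/(1/(-6) - 1/9) = -3.600 cm.
m_1 = -(-3.600)/9 = 0.4000.
The intermediate image is virtual, 3.600 cm to the left of lens 1, so d_o2 = L - d_i1 = 48.5 - (-3.600) = 52.100 cm.
Second lens: d_i2 = 1/(1/17.5 - 1/(52.100)) = 26.351 cm.
m_2 = -(26.351)/(52.100) = -0.5058.
Overall magnification: m = m_1 m_2 = -0.2023.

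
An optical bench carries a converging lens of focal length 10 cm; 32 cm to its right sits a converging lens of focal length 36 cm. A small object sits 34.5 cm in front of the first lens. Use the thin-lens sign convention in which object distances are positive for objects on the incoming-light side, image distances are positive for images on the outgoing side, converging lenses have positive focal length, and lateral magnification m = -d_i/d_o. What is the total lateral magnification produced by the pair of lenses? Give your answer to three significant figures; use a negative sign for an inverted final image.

Applying the thin-lens equation to the first lens, 1/10 = 1/34.5 + 1/d_i1, which gives d_i1 = 14.082 cm.
Its lateral magnification is m_1 = -d_i1/d_o1 = -(14.082)/34.5 = -0.4082.
The intermediate image is 14.082 cm to the right of lens 1, so d_o2 = L - d_i1 = 32 - 14.082 = 17.918 cm.
Applying the thin-lens equation again with f_2 = 36 cm and d_o2 = 17.918 cm gives d_i2 = -35.675 cm.
m_2 = -(-35.675)/(17.918) = 1.9910.
The system's lateral magnification is m_1 m_2 = (-0.4082)(1.9910) = -0.8126.

-0.813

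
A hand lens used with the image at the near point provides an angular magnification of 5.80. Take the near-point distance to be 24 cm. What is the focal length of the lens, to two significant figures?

5.0 cm

For the image at the near point, M = 1 + D/f.
f = D/(M - 1) = 24/(5.8 - 1) = 5.000 cm.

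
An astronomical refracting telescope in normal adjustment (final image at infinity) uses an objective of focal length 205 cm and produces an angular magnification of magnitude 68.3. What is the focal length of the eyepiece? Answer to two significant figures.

|M| = f_obj/f_eye, so f_eye = f_obj/|M| = 205/68.3 = 3.001 cm.

3.0 cm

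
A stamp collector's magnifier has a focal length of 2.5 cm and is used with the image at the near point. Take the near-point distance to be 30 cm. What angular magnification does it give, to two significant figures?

13

M = 1 + D/f = 1 + 30/2.5 = 13.000.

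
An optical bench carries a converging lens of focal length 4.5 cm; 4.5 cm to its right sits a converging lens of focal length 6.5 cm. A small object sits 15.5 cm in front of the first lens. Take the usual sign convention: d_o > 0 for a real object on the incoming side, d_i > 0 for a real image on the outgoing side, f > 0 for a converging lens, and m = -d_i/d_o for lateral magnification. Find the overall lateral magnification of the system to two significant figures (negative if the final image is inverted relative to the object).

Lens 1: 1/d_i1 = 1/f_1 - 1/d_o1 = 1/4.5 - 1/15.5 = 0.15771 cm^-1, so d_i1 = 6.341 cm.
m_1 = -(6.341)/15.5 = -0.4091.
Since 6.341 cm > 4.5 cm, the first image lies past the second lens and serves as a virtual object: d_o2 = L - d_i1 = -1.841 cm.
Lens 2: 1/d_i2 = 1/f_2 - 1/d_o2 = 1/6.5 - 1/(-1.841) = 0.69706 cm^-1, so d_i2 = 1.435 cm.
m_2 = -(1.435)/(-1.841) = 0.7793.
Total m = m_1 x m_2 = (-0.4091)(0.7793) = -0.3188.

-0.32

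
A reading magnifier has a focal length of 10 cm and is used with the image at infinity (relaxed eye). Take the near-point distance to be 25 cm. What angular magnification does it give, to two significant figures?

2.5

M = D/f = 25/10 = 2.500.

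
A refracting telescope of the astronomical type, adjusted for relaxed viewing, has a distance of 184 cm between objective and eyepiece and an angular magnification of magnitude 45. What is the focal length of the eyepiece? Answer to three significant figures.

4.00 cm

In normal adjustment the tube length equals f_obj + f_eye and |M| = f_obj/f_eye.
So f_obj = 45 f_eye and 45 f_eye + f_eye = 184 cm, giving f_eye = 184/46 = 4.000 cm and f_obj = 180.000 cm.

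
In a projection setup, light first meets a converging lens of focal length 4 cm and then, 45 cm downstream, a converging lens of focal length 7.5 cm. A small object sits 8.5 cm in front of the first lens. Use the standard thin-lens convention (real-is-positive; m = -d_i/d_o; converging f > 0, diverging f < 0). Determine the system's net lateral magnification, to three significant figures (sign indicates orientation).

0.223

First lens: d_i1 = 1/(1/4 - 1/8.5) = 7.556 cm.
m_1 = -(7.556)/8.5 = -0.8889.
Object distance for lens 2: d_o2 = 45 - 7.556 = 37.444 cm.
Second lens: d_i2 = 1/(1/7.5 - 1/(37.444)) = 9.378 cm.
m_2 = -(9.378)/(37.444) = -0.2505.
Total m = m_1 x m_2 = (-0.8889)(-0.2505) = 0.2226.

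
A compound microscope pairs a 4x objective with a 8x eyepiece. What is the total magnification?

The overall magnification of a compound microscope is the product of the objective and eyepiece magnifications:
M = M_obj x M_eye = 4 x 8 = 32.

32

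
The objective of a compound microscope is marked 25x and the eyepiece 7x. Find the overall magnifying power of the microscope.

The overall magnification of a compound microscope is the product of the objective and eyepiece magnifications:
M = M_obj x M_eye = 25 x 7 = 175.

175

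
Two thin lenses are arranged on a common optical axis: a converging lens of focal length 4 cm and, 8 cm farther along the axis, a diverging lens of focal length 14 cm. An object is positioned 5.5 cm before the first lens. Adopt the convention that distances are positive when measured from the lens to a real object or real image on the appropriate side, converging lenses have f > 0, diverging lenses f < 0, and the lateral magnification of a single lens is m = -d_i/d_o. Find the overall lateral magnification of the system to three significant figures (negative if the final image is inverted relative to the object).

Lens 1: 1/d_i1 = 1/f_1 - 1/d_o1 = 1/4 - 1/5.5 = 0.06818 cm^-1, so d_i1 = 14.667 cm.
m_1 = -(14.667)/5.5 = -2.6667.
This image would form 14.667 cm past lens 1, i.e. 6.667 cm beyond lens 2, so it is a virtual object for lens 2: d_o2 = 8 - 14.667 = -6.667 cm.
Lens 2: 1/d_i2 = 1/f_2 - 1/d_o2 = 1/(-14) - 1/(-6.667) = 0.07857 cm^-1, so d_i2 = 12.727 cm.
m_2 = -(12.727)/(-6.667) = 1.9091.
Total m = m_1 x m_2 = (-2.6667)(1.9091) = -5.0909.

-5.09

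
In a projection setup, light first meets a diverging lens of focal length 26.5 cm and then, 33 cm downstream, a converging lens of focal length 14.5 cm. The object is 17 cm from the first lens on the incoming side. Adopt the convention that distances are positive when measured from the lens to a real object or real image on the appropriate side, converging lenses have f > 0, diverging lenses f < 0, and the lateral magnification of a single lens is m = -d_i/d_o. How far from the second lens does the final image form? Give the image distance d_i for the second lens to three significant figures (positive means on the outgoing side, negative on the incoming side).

21.8 cm

Applying the thin-lens equation to the first lens, 1/(-26.5) = 1/17 + 1/d_i1, which gives d_i1 = -10.356 cm.
With d_i1 < 0 the first image is virtual and lies on the object side; the object distance for lens 2 is d_o2 = 33 - (-10.356) = 43.356 cm.
Applying the thin-lens equation again with f_2 = 14.5 cm and d_o2 = 43.356 cm gives d_i2 = 21.786 cm.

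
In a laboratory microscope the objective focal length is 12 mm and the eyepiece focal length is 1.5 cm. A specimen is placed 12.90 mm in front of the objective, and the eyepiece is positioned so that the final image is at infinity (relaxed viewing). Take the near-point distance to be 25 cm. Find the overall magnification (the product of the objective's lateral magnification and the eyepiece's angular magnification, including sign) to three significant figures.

-222

Convert to cm: f_obj = 12 mm = 1.2 cm; d_o = 12.90 mm = 1.29 cm.
Objective: 1/d_i = 1/f_obj - 1/d_o = 1/1.2 - 1/1.29 = 0.05814 cm^-1, so d_i = 17.200 cm.
m_obj = -d_i/d_o = -17.200/1.29 = -13.333.
Eyepiece angular magnification (image at infinity): M_eye = D/f_e = 25/1.5 = 16.667.
Overall M = m_obj x M_eye = (-13.333)(16.667) = -222.22.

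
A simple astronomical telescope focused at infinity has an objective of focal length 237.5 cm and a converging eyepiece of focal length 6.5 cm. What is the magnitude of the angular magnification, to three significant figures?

|M| = f_obj/|f_eye| = 237.5/6.5 = 36.538.

36.5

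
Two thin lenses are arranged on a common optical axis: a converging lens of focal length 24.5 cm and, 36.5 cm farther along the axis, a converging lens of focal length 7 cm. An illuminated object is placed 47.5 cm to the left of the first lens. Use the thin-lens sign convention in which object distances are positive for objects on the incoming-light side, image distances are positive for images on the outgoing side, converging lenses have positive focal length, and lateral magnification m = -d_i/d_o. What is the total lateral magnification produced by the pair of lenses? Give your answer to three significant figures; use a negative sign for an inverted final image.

-0.353

First lens: d_i1 = 1/(1/24.5 - 1/47.5) = 50.598 cm.
m_1 = -(50.598)/47.5 = -1.0652.
Since 50.598 cm > 36.5 cm, the first image lies past the second lens and serves as a virtual object: d_o2 = L - d_i1 = -14.098 cm.
Second lens: d_i2 = 1/(1/7 - 1/(-14.098)) = 4.677 cm.
m_2 = -(4.677)/(-14.098) = 0.3318.
Total m = m_1 x m_2 = (-1.0652)(0.3318) = -0.3534.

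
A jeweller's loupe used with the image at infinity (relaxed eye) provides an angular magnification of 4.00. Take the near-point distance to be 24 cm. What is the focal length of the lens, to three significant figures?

For the image at infinity, M = D/f.
f = D/M = 24/4.0 = 6.000 cm.

6.00 cm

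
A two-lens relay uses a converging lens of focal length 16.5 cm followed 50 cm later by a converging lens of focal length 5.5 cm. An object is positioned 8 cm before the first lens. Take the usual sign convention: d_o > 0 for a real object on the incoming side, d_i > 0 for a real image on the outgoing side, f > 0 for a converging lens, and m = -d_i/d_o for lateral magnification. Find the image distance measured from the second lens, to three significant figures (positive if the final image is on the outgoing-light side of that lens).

First lens: d_i1 = 1/(1/16.5 - 1/8) = -15.529 cm.
The intermediate image is virtual, 15.529 cm to the left of lens 1, so d_o2 = L - d_i1 = 50 - (-15.529) = 65.529 cm.
Second lens: d_i2 = 1/(1/5.5 - 1/(65.529)) = 6.004 cm.

6.00 cm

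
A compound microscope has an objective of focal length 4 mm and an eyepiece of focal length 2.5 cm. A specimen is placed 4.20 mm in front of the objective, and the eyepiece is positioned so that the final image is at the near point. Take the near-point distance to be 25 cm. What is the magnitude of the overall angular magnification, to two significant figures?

Convert to cm: f_obj = 4 mm = 0.4 cm; d_o = 4.20 mm = 0.42 cm.
Objective: 1/d_i = 1/f_obj - 1/d_o = 1/0.4 - 1/0.42 = 0.11905 cm^-1, so d_i = 8.400 cm.
m_obj = -d_i/d_o = -8.400/0.42 = -20.000.
Eyepiece angular magnification (image at near point): M_eye = 1 + D/f_e = 1 + 25/2.5 = 11.000.
Overall M = m_obj x M_eye = (-20.000)(11.000) = -220.00.
|M| = 220.00.

220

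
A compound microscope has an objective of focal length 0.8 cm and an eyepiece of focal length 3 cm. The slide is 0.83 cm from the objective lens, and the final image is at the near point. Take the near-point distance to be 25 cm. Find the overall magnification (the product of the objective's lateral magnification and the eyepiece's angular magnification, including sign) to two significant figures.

-250

Objective: 1/d_i = 1/f_obj - 1/d_o = 1/0.8 - 1/0.83 = 0.04518 cm^-1, so d_i = 22.133 cm.
m_obj = -d_i/d_o = -22.133/0.83 = -26.667.
Eyepiece angular magnification (image at near point): M_eye = 1 + D/f_e = 1 + 25/3 = 9.333.
Overall M = m_obj x M_eye = (-26.667)(9.333) = -248.89.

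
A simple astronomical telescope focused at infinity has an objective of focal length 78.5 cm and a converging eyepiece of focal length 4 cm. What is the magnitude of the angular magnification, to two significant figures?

20

|M| = f_obj/|f_eye| = 78.5/4 = 19.625.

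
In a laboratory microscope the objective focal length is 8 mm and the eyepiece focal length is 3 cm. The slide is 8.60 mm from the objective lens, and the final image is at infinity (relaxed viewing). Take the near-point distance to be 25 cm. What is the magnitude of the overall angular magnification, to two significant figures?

110

Convert to cm: f_obj = 8 mm = 0.8 cm; d_o = 8.60 mm = 0.86 cm.
Objective: 1/d_i = 1/f_obj - 1/d_o = 1/0.8 - 1/0.86 = 0.08721 cm^-1, so d_i = 11.467 cm.
m_obj = -d_i/d_o = -11.467/0.86 = -13.333.
Eyepiece angular magnification (image at infinity): M_eye = D/f_e = 25/3 = 8.333.
Overall M = m_obj x M_eye = (-13.333)(8.333) = -111.11.
|M| = 111.11.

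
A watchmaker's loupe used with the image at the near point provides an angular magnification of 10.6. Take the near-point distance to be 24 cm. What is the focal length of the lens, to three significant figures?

For the image at the near point, M = 1 + D/f.
f = D/(M - 1) = 24/(10.6 - 1) = 2.500 cm.

2.50 cm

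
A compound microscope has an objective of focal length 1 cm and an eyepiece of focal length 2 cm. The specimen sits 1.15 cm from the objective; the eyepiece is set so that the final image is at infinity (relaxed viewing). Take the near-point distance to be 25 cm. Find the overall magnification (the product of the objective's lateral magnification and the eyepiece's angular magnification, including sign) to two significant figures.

Objective: 1/d_i = 1/f_obj - 1/d_o = 1/1 - 1/1.15 = 0.13043 cm^-1, so d_i = 7.667 cm.
m_obj = -d_i/d_o = -7.667/1.15 = -6.667.
Eyepiece angular magnification (image at infinity): M_eye = D/f_e = 25/2 = 12.500.
Overall M = m_obj x M_eye = (-6.667)(12.500) = -83.33.

-83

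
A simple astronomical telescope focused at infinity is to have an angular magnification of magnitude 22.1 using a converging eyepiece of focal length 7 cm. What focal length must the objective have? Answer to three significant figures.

155 cm

|M| = f_obj/|f_eye|, so f_obj = |M| x |f_eye| = 22.1 x 7 = 154.700 cm.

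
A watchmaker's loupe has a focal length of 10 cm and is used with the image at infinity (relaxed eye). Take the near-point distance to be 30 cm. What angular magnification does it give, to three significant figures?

3.00

M = D/f = 30/10 = 3.000.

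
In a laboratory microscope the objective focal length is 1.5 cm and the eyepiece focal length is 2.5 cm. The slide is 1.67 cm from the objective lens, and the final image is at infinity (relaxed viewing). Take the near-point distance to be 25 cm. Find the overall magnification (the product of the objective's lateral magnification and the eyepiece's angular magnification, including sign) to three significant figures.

Objective: 1/d_i = 1/f_obj - 1/d_o = 1/1.5 - 1/1.67 = 0.06786 cm^-1, so d_i = 14.735 cm.
m_obj = -d_i/d_o = -14.735/1.67 = -8.824.
Eyepiece angular magnification (image at infinity): M_eye = D/f_e = 25/2.5 = 10.000.
Overall M = m_obj x M_eye = (-8.824)(10.000) = -88.24.

-88.2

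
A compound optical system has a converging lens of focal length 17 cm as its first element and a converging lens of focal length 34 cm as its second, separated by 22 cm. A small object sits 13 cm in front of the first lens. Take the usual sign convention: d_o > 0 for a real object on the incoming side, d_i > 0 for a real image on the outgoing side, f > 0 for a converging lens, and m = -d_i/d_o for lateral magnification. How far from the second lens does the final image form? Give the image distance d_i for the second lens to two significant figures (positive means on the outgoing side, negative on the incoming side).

First lens: d_i1 = 1/(1/17 - 1/13) = -55.250 cm.
The intermediate image is virtual, 55.250 cm to the left of lens 1, so d_o2 = L - d_i1 = 22 - (-55.250) = 77.250 cm.
Second lens: d_i2 = 1/(1/34 - 1/(77.250)) = 60.728 cm.

61 cm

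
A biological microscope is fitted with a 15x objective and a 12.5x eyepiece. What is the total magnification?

The overall magnification of a compound microscope is the product of the objective and eyepiece magnifications:
M = M_obj x M_eye = 15 x 12.5 = 187.5.

187.5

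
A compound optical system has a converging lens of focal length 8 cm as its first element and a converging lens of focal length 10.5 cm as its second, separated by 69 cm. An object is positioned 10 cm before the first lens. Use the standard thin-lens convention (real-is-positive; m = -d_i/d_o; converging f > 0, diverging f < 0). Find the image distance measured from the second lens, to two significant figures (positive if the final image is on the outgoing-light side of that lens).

16 cm

First lens: d_i1 = 1/(1/8 - 1/10) = 40.000 cm.
The intermediate image is 40.000 cm to the right of lens 1, so d_o2 = L - d_i1 = 69 - 40.000 = 29.000 cm.
Second lens: d_i2 = 1/(1/10.5 - 1/(29.000)) = 16.459 cm.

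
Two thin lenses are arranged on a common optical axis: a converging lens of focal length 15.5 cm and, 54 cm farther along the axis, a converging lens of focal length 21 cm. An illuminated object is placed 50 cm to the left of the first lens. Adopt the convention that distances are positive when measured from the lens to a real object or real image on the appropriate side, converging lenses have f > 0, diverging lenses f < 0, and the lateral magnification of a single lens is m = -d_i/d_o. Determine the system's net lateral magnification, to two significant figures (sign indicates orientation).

0.90

First lens: d_i1 = 1/(1/15.5 - 1/50) = 22.464 cm.
m_1 = -(22.464)/50 = -0.4493.
The intermediate image is 22.464 cm to the right of lens 1, so d_o2 = L - d_i1 = 54 - 22.464 = 31.536 cm.
Second lens: d_i2 = 1/(1/21 - 1/(31.536)) = 62.856 cm.
m_2 = -(62.856)/(31.536) = -1.9931.
The system's lateral magnification is m_1 m_2 = (-0.4493)(-1.9931) = 0.8955.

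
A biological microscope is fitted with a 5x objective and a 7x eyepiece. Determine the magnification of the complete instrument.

35

The overall magnification of a compound microscope is the product of the objective and eyepiece magnifications:
M = M_obj x M_eye = 5 x 7 = 35.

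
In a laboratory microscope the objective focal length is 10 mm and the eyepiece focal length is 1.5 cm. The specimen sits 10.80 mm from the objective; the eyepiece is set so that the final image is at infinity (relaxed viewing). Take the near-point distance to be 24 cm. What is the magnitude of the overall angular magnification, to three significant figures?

Convert to cm: f_obj = 10 mm = 1 cm; d_o = 10.80 mm = 1.08 cm.
Objective: 1/d_i = 1/f_obj - 1/d_o = 1/1 - 1/1.08 = 0.07407 cm^-1, so d_i = 13.500 cm.
m_obj = -d_i/d_o = -13.500/1.08 = -12.500.
Eyepiece angular magnification (image at infinity): M_eye = D/f_e = 24/1.5 = 16.000.
Overall M = m_obj x M_eye = (-12.500)(16.000) = -200.00.
|M| = 200.00.

200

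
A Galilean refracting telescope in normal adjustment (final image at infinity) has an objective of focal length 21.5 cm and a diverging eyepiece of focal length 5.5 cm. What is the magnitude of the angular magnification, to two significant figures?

3.9

|M| = f_obj/|f_eye| = 21.5/5.5 = 3.909.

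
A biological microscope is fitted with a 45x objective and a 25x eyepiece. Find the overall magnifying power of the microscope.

The overall magnification of a compound microscope is the product of the objective and eyepiece magnifications:
M = M_obj x M_eye = 45 x 25 = 1125.

1125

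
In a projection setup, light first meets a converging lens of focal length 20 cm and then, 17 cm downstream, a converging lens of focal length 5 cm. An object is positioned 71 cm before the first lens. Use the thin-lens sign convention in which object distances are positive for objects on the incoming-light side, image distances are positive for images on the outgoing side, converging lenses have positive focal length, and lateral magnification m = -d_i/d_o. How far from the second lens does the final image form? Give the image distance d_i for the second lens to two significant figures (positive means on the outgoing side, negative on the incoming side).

3.4 cm

First lens: d_i1 = 1/(1/20 - 1/71) = 27.843 cm.
This image would form 27.843 cm past lens 1, i.e. 10.843 cm beyond lens 2, so it is a virtual object for lens 2: d_o2 = 17 - 27.843 = -10.843 cm.
Second lens: d_i2 = 1/(1/5 - 1/(-10.843)) = 3.422 cm.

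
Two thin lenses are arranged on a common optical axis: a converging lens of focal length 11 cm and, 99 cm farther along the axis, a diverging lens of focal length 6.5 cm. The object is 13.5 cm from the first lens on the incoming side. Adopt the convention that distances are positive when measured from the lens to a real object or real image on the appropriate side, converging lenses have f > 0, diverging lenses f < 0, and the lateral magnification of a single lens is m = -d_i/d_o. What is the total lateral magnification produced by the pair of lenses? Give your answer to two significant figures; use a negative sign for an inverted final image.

Applying the thin-lens equation to the first lens, 1/11 = 1/13.5 + 1/d_i1, which gives d_i1 = 59.400 cm.
Its lateral magnification is m_1 = -d_i1/d_o1 = -(59.400)/13.5 = -4.4000.
The intermediate image is 59.400 cm to the right of lens 1, so d_o2 = L - d_i1 = 99 - 59.400 = 39.600 cm.
Applying the thin-lens equation again with f_2 = -6.5 cm and d_o2 = 39.600 cm gives d_i2 = -5.584 cm.
m_2 = -(-5.584)/(39.600) = 0.1410.
Total m = m_1 x m_2 = (-4.4000)(0.1410) = -0.6204.

-0.62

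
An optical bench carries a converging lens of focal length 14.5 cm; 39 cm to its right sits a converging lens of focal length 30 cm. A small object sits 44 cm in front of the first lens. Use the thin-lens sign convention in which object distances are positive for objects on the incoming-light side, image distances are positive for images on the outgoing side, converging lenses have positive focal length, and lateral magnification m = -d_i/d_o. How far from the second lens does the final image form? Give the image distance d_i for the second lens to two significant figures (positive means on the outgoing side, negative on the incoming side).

Applying the thin-lens equation to the first lens, 1/14.5 = 1/44 + 1/d_i1, which gives d_i1 = 21.627 cm.
The intermediate image is 21.627 cm to the right of lens 1, so d_o2 = L - d_i1 = 39 - 21.627 = 17.373 cm.
Applying the thin-lens equation again with f_2 = 30 cm and d_o2 = 17.373 cm gives d_i2 = -41.275 cm.

-41 cm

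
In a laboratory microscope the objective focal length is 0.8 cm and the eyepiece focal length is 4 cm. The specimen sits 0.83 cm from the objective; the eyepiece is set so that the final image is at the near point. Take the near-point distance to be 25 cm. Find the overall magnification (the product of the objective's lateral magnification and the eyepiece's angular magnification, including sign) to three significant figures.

Objective: 1/d_i = 1/f_obj - 1/d_o = 1/0.8 - 1/0.83 = 0.04518 cm^-1, so d_i = 22.133 cm.
m_obj = -d_i/d_o = -22.133/0.83 = -26.667.
Eyepiece angular magnification (image at near point): M_eye = 1 + D/f_e = 1 + 25/4 = 7.250.
Overall M = m_obj x M_eye = (-26.667)(7.250) = -193.33.

-193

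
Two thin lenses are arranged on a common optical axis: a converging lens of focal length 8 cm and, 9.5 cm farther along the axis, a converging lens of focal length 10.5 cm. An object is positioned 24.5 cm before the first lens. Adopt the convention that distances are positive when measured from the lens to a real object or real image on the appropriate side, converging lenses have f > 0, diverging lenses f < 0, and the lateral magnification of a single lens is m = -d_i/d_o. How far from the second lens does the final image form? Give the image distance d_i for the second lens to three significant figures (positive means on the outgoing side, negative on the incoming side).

1.94 cm

Applying the thin-lens equation to the first lens, 1/8 = 1/24.5 + 1/d_i1, which gives d_i1 = 11.879 cm.
This image would form 11.879 cm past lens 1, i.e. 2.379 cm beyond lens 2, so it is a virtual object for lens 2: d_o2 = 9.5 - 11.879 = -2.379 cm.
Applying the thin-lens equation again with f_2 = 10.5 cm and d_o2 = -2.379 cm gives d_i2 = 1.939 cm.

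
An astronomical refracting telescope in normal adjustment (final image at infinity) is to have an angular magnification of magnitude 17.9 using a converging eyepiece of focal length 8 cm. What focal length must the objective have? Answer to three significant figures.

143 cm

|M| = f_obj/|f_eye|, so f_obj = |M| x |f_eye| = 17.9 x 8 = 143.200 cm.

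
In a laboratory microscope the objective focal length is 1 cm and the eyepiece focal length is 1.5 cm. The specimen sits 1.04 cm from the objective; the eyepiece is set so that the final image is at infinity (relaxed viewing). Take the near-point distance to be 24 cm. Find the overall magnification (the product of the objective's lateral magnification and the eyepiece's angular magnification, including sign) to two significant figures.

Objective: 1/d_i = 1/f_obj - 1/d_o = 1/1 - 1/1.04 = 0.03846 cm^-1, so d_i = 26.000 cm.
m_obj = -d_i/d_o = -26.000/1.04 = -25.000.
Eyepiece angular magnification (image at infinity): M_eye = D/f_e = 24/1.5 = 16.000.
Overall M = m_obj x M_eye = (-25.000)(16.000) = -400.00.

-400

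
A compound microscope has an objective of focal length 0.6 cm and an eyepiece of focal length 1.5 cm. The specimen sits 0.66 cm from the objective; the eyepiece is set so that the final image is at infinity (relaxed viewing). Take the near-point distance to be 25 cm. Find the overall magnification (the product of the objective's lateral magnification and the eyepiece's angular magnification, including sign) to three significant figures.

-167

Objective: 1/d_i = 1/f_obj - 1/d_o = 1/0.6 - 1/0.66 = 0.15152 cm^-1, so d_i = 6.600 cm.
m_obj = -d_i/d_o = -6.600/0.66 = -10.000.
Eyepiece angular magnification (image at infinity): M_eye = D/f_e = 25/1.5 = 16.667.
Overall M = m_obj x M_eye = (-10.000)(16.667) = -166.67.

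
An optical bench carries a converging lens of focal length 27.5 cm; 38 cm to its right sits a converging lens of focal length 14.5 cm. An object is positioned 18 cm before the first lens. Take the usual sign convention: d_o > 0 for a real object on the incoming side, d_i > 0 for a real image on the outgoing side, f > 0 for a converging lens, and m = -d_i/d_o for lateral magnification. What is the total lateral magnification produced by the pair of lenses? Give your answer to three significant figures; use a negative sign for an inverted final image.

-0.555

Applying the thin-lens equation to the first lens, 1/27.5 = 1/18 + 1/d_i1, which gives d_i1 = -52.105 cm.
Its lateral magnification is m_1 = -d_i1/d_o1 = -(-52.105)/18 = 2.8947.
The intermediate image is virtual, 52.105 cm to the left of lens 1, so d_o2 = L - d_i1 = 38 - (-52.105) = 90.105 cm.
Applying the thin-lens equation again with f_2 = 14.5 cm and d_o2 = 90.105 cm gives d_i2 = 17.281 cm.
m_2 = -(17.281)/(90.105) = -0.1918.
The system's lateral magnification is m_1 m_2 = (2.8947)(-0.1918) = -0.5552.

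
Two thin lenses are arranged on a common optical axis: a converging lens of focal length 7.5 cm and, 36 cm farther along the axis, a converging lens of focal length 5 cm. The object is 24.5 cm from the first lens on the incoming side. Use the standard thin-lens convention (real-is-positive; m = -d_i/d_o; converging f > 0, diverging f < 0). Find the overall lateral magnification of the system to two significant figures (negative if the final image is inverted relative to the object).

0.11

Lens 1: 1/d_i1 = 1/f_1 - 1/d_o1 = 1/7.5 - 1/24.5 = 0.09252 cm^-1, so d_i1 = 10.809 cm.
m_1 = -(10.809)/24.5 = -0.4412.
That image sits 25.191 cm in front of the second lens, so d_o2 = 25.191 cm.
Lens 2: 1/d_i2 = 1/f_2 - 1/d_o2 = 1/5 - 1/(25.191) = 0.16030 cm^-1, so d_i2 = 6.238 cm.
m_2 = -(6.238)/(25.191) = -0.2476.
The system's lateral magnification is m_1 m_2 = (-0.4412)(-0.2476) = 0.1092.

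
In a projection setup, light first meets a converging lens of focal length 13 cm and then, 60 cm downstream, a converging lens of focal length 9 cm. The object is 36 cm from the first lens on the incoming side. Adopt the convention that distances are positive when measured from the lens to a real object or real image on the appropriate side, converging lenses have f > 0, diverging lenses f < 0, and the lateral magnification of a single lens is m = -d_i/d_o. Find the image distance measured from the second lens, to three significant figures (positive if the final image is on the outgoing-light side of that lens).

11.6 cm

Lens 1: 1/d_i1 = 1/f_1 - 1/d_o1 = 1/13 - 1/36 = 0.04915 cm^-1, so d_i1 = 20.348 cm.
Object distance for lens 2: d_o2 = 60 - 20.348 = 39.652 cm.
Lens 2: 1/d_i2 = 1/f_2 - 1/d_o2 = 1/9 - 1/(39.652) = 0.08589 cm^-1, so d_i2 = 11.643 cm.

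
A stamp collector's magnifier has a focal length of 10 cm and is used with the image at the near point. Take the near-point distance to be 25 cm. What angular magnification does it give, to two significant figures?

3.5

M = 1 + D/f = 1 + 25/10 = 3.500.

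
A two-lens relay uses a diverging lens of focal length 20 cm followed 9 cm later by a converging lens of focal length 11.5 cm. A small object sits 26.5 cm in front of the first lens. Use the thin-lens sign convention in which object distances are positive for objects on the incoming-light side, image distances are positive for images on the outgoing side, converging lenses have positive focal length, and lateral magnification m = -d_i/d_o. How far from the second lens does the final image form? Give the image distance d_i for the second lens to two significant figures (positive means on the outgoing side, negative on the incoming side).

First lens: d_i1 = 1/(1/(-20) - 1/26.5) = -11.398 cm.
The intermediate image is virtual, 11.398 cm to the left of lens 1, so d_o2 = L - d_i1 = 9 - (-11.398) = 20.398 cm.
Second lens: d_i2 = 1/(1/11.5 - 1/(20.398)) = 26.363 cm.

26 cm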